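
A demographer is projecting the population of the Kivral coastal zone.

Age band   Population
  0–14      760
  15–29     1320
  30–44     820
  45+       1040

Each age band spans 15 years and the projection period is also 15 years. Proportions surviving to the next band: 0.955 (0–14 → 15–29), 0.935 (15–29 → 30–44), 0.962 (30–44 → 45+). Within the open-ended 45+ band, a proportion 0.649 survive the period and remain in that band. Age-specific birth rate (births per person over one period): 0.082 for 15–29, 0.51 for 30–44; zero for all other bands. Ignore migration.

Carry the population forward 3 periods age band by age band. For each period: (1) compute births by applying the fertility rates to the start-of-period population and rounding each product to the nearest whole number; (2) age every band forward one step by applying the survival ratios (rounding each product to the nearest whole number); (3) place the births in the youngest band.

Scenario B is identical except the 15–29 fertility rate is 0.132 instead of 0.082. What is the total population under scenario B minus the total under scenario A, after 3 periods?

Let band 1 be 0–14 through band 4 = 45+.
After projecting period 1:
Births: 1320 * 0.082 = 108  |  820 * 0.51 = 418 → total 526
Band 2: 760 * 0.955 = 726
Band 3: 1320 * 0.935 = 1234
Band 4: 820 * 0.962 + 1040 * 0.649 = 789 + 675 = 1464
→ [526, 726, 1234, 1464]
After projecting period 2:
Births: 726 * 0.082 = 60  |  1234 * 0.51 = 629 → total 689
Band 2: 526 * 0.955 = 502
Band 3: 726 * 0.935 = 679
Band 4: 1234 * 0.962 + 1464 * 0.649 = 1187 + 950 = 2137
→ [689, 502, 679, 2137]
After projecting period 3:
Births: 502 * 0.082 = 41  |  679 * 0.51 = 346 → total 387
Band 2: 689 * 0.955 = 658
Band 3: 502 * 0.935 = 469
Band 4: 679 * 0.962 + 2137 * 0.649 = 653 + 1387 = 2040
→ [387, 658, 469, 2040]
Scenario A total after 3 periods: 3554
Scenario B projection —
After projecting period 1:
Births: 1320 * 0.132 = 174  |  820 * 0.51 = 418 → total 592
Band 2: 760 * 0.955 = 726
Band 3: 1320 * 0.935 = 1234
Band 4: 820 * 0.962 + 1040 * 0.649 = 789 + 675 = 1464
→ [592, 726, 1234, 1464]
After projecting period 2:
Births: 726 * 0.132 = 96  |  1234 * 0.51 = 629 → total 725
Band 2: 592 * 0.955 = 565
Band 3: 726 * 0.935 = 679
Band 4: 1234 * 0.962 + 1464 * 0.649 = 1187 + 950 = 2137
→ [725, 565, 679, 2137]
After projecting period 3:
Births: 565 * 0.132 = 75  |  679 * 0.51 = 346 → total 421
Band 2: 725 * 0.955 = 692
Band 3: 565 * 0.935 = 528
Band 4: 679 * 0.962 + 2137 * 0.649 = 653 + 1387 = 2040
→ [421, 692, 528, 2040]
Scenario B total after 3 periods: 3681
Difference B − A = 3681 − 3554 = 127

127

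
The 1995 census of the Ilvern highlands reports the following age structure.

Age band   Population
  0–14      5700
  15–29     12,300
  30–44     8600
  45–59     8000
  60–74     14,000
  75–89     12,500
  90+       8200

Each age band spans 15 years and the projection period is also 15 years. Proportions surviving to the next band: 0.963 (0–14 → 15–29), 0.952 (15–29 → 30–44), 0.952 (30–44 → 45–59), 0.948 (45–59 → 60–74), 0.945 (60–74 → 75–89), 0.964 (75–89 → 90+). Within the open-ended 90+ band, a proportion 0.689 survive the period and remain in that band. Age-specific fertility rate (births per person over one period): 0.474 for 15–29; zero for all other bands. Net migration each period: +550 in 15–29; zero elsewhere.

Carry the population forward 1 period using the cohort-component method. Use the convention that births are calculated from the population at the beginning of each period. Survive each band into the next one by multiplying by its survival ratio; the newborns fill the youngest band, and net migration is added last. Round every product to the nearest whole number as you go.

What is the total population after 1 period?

70280

Let band 1 be 0–14 through band 7 = 90+.
Period 1:
Births: 12300 × 0.474 = 5830
Band 2: 5700 × 0.963 = 5489
Band 3: 12300 × 0.952 = 11710
Band 4: 8600 × 0.952 = 8187
Band 5: 8000 × 0.948 = 7584
Band 6: 14000 × 0.945 = 13230
Band 7: 12500 × 0.964 + 8200 × 0.689 = 12050 + 5650 = 17700
Net migration: Band 2 + 550 → 6039
End of period: [5830, 6039, 11710, 8187, 7584, 13230, 17700]
Total after period 1: 5830 + 6039 + 11710 + 8187 + 7584 + 13230 + 17700 = 70280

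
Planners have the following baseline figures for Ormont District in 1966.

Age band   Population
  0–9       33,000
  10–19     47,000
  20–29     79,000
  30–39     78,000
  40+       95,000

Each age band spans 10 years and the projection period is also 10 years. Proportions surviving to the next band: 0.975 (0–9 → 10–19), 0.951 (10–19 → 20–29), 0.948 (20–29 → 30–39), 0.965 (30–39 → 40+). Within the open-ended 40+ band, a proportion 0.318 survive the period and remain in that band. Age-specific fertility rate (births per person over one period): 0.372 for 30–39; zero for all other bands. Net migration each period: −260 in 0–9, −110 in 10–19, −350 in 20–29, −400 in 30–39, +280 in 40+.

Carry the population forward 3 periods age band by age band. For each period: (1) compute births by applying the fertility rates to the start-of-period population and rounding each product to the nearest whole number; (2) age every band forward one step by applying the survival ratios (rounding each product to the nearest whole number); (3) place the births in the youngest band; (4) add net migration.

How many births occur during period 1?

29016

Call the groups 1 to 5, youngest first.
Period 1:
Births: 78000 × 0.372 = 29016
Group 2: 33000 × 0.975 = 32175
Group 3: 47000 × 0.951 = 44697
Group 4: 79000 × 0.948 = 74892
Group 5: 78000 × 0.965 + 95000 × 0.318 = 75270 + 30210 = 105480
Net migration: Group 1 − 260 → 28756; Group 2 − 110 → 32065; Group 3 − 350 → 44347; Group 4 − 400 → 74492; Group 5 + 280 → 105760
Population now: 0–9=28756, 10–19=32065, 20–29=44347, 30–39=74492, 40+=105760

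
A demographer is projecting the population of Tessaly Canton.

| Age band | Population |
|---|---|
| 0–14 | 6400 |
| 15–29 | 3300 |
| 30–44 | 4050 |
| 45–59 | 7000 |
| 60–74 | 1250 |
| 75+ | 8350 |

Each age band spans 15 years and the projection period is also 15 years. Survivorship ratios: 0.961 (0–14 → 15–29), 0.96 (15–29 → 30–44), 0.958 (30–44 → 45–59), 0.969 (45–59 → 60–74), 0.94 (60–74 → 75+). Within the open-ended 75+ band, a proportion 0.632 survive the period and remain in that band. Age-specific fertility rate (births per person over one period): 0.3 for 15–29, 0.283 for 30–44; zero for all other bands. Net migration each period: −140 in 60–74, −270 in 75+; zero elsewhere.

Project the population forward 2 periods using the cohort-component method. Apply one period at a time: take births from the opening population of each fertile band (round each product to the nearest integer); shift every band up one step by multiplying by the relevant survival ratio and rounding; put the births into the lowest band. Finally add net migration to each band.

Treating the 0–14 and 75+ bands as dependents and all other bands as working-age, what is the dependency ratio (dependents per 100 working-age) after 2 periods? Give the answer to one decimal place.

86.4

(Bands numbered youngest = 1 to oldest = 6.)
Period 1.
Births: 3300 × 0.3 = 990, 4050 × 0.283 = 1146 ⇒ total 2136
Band 2: 6400 × 0.961 = 6150
Band 3: 3300 × 0.96 = 3168
Band 4: 4050 × 0.958 = 3880
Band 5: 7000 × 0.969 = 6783
Band 6: 1250 × 0.94 + 8350 × 0.632 = 1175 + 5277 = 6452
Net migration: Band 5 − 140 → 6643; Band 6 − 270 → 6182
Giving 2136 / 6150 / 3168 / 3880 / 6643 / 6182.
Period 2.
Births: 6150 × 0.3 = 1845, 3168 × 0.283 = 897 ⇒ total 2742
Band 2: 2136 × 0.961 = 2053
Band 3: 6150 × 0.96 = 5904
Band 4: 3168 × 0.958 = 3035
Band 5: 3880 × 0.969 = 3760
Band 6: 6643 × 0.94 + 6182 × 0.632 = 6244 + 3907 = 10151
Net migration: Band 5 − 140 → 3620; Band 6 − 270 → 9881
Giving 2742 / 2053 / 5904 / 3035 / 3620 / 9881.
Dependents (band 0–14 + band 75+) = 2742 + 9881 = 12623; working-age = 14612; ratio = 12623/14612 × 100 = 86.4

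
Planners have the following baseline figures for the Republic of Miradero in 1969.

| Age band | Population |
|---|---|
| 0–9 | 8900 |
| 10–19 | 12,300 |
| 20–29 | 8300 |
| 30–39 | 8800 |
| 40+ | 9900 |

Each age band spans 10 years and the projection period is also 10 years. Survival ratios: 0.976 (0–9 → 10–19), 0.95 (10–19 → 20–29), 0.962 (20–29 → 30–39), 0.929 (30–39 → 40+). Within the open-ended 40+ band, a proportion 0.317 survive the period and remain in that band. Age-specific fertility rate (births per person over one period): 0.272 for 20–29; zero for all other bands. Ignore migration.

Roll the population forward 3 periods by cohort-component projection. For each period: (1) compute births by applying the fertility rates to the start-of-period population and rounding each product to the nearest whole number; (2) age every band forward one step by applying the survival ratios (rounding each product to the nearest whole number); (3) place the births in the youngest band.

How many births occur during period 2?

[period 1]
Births: 8300 × 0.272 = 2258
10–19: 8900 × 0.976 = 8686
20–29: 12300 × 0.95 = 11685
30–39: 8300 × 0.962 = 7985
40+: 8800 × 0.929 + 9900 × 0.317 = 8175 + 3138 = 11313
Giving 2258 / 8686 / 11685 / 7985 / 11313.
[period 2]
Births: 11685 × 0.272 = 3178
10–19: 2258 × 0.976 = 2204
20–29: 8686 × 0.95 = 8252
30–39: 11685 × 0.962 = 11241
40+: 7985 × 0.929 + 11313 × 0.317 = 7418 + 3586 = 11004
Giving 3178 / 2204 / 8252 / 11241 / 11004.

3178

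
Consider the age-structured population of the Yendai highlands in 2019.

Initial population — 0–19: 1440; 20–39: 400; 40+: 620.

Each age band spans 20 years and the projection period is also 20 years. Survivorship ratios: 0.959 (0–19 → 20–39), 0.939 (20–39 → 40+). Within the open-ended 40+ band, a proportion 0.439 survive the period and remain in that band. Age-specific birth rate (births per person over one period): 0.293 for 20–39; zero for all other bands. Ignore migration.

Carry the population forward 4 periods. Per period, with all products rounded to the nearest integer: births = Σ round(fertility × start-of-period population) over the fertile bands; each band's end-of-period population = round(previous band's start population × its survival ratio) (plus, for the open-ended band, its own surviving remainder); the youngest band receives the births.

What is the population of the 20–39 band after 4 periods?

Numbering the bands 1..3 from youngest to oldest:
— Period 1 —
Births: 400 × 0.293 = 117
Band 2: 1440 × 0.959 = 1381
Band 3: 400 × 0.939 + 620 × 0.439 = 376 + 272 = 648
→ [117, 1381, 648]
— Period 2 —
Births: 1381 × 0.293 = 405
Band 2: 117 × 0.959 = 112
Band 3: 1381 × 0.939 + 648 × 0.439 = 1297 + 284 = 1581
→ [405, 112, 1581]
— Period 3 —
Births: 112 × 0.293 = 33
Band 2: 405 × 0.959 = 388
Band 3: 112 × 0.939 + 1581 × 0.439 = 105 + 694 = 799
→ [33, 388, 799]
— Period 4 —
Births: 388 × 0.293 = 114
Band 2: 33 × 0.959 = 32
Band 3: 388 × 0.939 + 799 × 0.439 = 364 + 351 = 715
→ [114, 32, 715]

32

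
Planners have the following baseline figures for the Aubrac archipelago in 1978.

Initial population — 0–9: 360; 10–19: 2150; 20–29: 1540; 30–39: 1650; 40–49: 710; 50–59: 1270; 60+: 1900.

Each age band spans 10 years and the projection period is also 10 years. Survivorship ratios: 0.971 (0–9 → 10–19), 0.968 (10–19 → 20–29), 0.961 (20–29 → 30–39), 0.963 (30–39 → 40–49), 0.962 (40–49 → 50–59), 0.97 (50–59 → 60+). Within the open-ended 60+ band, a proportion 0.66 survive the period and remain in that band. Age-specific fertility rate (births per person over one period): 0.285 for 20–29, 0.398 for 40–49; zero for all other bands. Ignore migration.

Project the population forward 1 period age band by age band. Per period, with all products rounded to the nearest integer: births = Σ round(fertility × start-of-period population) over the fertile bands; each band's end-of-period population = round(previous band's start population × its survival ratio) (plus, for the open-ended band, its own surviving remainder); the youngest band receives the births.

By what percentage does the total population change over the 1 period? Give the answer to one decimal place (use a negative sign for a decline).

-2.0

Call the groups 1 to 7, youngest first.
After projecting period 1:
Births: 1540 × 0.285 = 439, 710 × 0.398 = 283 — total 722
Group 2: 360 × 0.971 = 350
Group 3: 2150 × 0.968 = 2081
Group 4: 1540 × 0.961 = 1480
Group 5: 1650 × 0.963 = 1589
Group 6: 710 × 0.962 = 683
Group 7: 1270 × 0.97 + 1900 × 0.66 = 1232 + 1254 = 2486
→ [722, 350, 2081, 1480, 1589, 683, 2486]
Total: 9580 → 9391; change = -189; percentage change = -2.0%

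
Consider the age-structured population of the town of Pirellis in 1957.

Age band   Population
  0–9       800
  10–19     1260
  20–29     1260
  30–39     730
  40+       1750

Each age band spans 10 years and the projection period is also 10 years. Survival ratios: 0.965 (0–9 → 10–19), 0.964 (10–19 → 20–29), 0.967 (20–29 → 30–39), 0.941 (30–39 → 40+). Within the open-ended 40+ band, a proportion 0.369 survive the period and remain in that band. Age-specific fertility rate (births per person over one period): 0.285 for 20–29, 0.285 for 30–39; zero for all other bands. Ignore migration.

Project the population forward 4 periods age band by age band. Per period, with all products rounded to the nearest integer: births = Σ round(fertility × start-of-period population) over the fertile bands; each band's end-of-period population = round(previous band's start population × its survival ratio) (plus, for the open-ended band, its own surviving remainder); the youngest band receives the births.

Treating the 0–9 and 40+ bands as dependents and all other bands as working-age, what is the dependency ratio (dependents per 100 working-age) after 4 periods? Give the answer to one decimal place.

Period 1.
Births: 1260 × 0.285 = 359 ; 730 × 0.285 = 208 ⇒ total 567
10–19: 800 × 0.965 = 772
20–29: 1260 × 0.964 = 1215
30–39: 1260 × 0.967 = 1218
40+: 730 × 0.941 + 1750 × 0.369 = 687 + 646 = 1333
Giving 567 / 772 / 1215 / 1218 / 1333.
Period 2.
Births: 1215 × 0.285 = 346 ; 1218 × 0.285 = 347 ⇒ total 693
10–19: 567 × 0.965 = 547
20–29: 772 × 0.964 = 744
30–39: 1215 × 0.967 = 1175
40+: 1218 × 0.941 + 1333 × 0.369 = 1146 + 492 = 1638
Giving 693 / 547 / 744 / 1175 / 1638.
Period 3.
Births: 744 × 0.285 = 212 ; 1175 × 0.285 = 335 ⇒ total 547
10–19: 693 × 0.965 = 669
20–29: 547 × 0.964 = 527
30–39: 744 × 0.967 = 719
40+: 1175 × 0.941 + 1638 × 0.369 = 1106 + 604 = 1710
Giving 547 / 669 / 527 / 719 / 1710.
Period 4.
Births: 527 × 0.285 = 150 ; 719 × 0.285 = 205 ⇒ total 355
10–19: 547 × 0.965 = 528
20–29: 669 × 0.964 = 645
30–39: 527 × 0.967 = 510
40+: 719 × 0.941 + 1710 × 0.369 = 677 + 631 = 1308
Giving 355 / 528 / 645 / 510 / 1308.
Dependents (band 0–9 + band 40+) = 355 + 1308 = 1663; working-age = 1683; ratio = 1663/1683 × 100 = 98.8

98.8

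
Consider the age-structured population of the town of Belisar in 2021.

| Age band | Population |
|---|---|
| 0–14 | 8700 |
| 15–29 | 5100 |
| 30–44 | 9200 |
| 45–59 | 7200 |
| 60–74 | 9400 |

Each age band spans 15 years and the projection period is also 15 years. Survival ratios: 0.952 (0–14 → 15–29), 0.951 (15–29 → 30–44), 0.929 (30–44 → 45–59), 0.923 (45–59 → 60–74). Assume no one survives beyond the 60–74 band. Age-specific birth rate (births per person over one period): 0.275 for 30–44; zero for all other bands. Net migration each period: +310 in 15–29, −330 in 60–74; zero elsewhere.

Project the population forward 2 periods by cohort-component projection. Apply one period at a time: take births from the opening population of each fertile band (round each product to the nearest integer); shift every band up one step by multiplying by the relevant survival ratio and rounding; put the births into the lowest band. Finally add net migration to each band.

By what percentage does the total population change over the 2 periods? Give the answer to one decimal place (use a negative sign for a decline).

-38.7

[period 1]
Births: 9200 × 0.275 = 2530
15–29: 8700 × 0.952 = 8282
30–44: 5100 × 0.951 = 4850
45–59: 9200 × 0.929 = 8547
60–74: 7200 × 0.923 = 6646
Net migration: 15–29 + 310 → 8592; 60–74 − 330 → 6316
Giving 2530 / 8592 / 4850 / 8547 / 6316.
[period 2]
Births: 4850 × 0.275 = 1334
15–29: 2530 × 0.952 = 2409
30–44: 8592 × 0.951 = 8171
45–59: 4850 × 0.929 = 4506
60–74: 8547 × 0.923 = 7889
Net migration: 15–29 + 310 → 2719; 60–74 − 330 → 7559
Giving 1334 / 2719 / 8171 / 4506 / 7559.
Total: 39600 → 24289; change = -15311; percentage change = -38.7%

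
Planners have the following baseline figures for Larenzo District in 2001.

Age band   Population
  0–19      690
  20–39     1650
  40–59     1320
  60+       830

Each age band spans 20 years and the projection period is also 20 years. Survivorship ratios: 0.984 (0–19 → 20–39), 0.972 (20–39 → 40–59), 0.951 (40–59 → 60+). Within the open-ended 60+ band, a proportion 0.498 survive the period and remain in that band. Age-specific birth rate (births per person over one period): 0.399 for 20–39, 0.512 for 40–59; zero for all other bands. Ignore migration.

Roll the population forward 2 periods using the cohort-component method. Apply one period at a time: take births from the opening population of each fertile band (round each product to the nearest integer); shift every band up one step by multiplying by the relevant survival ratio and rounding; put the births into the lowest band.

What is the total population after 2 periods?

5421

After projecting period 1:
Births: 1650 × 0.399 = 658  |  1320 × 0.512 = 676 — total 1334
20–39: 690 × 0.984 = 679
40–59: 1650 × 0.972 = 1604
60+: 1320 × 0.951 + 830 × 0.498 = 1255 + 413 = 1668
Giving 1334 / 679 / 1604 / 1668.
After projecting period 2:
Births: 679 × 0.399 = 271  |  1604 × 0.512 = 821 — total 1092
20–39: 1334 × 0.984 = 1313
40–59: 679 × 0.972 = 660
60+: 1604 × 0.951 + 1668 × 0.498 = 1525 + 831 = 2356
Giving 1092 / 1313 / 660 / 2356.
Total after period 2: 1092 + 1313 + 660 + 2356 = 5421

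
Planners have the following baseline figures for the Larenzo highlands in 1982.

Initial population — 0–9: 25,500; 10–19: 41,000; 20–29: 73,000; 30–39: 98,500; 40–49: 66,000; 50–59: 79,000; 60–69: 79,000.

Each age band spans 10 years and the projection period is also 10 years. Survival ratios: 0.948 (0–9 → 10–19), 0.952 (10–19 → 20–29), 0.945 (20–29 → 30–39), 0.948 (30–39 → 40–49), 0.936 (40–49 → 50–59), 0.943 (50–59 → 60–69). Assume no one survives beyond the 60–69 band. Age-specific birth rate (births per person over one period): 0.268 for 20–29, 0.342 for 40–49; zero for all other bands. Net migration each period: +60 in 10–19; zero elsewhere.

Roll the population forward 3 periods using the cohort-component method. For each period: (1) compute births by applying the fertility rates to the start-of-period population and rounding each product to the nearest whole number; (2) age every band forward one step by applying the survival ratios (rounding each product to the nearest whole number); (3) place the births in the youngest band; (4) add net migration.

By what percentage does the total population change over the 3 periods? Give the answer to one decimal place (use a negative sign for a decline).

-33.5

Period 1:
Births: 73000 × 0.268 = 19564  |  66000 × 0.342 = 22572 ⇒ total 42136
10–19: 25500 × 0.948 = 24174
20–29: 41000 × 0.952 = 39032
30–39: 73000 × 0.945 = 68985
40–49: 98500 × 0.948 = 93378
50–59: 66000 × 0.936 = 61776
60–69: 79000 × 0.943 = 74497
Net migration: 10–19 + 60 → 24234
End of period: [42136, 24234, 39032, 68985, 93378, 61776, 74497]
Period 2:
Births: 39032 × 0.268 = 10461  |  93378 × 0.342 = 31935 ⇒ total 42396
10–19: 42136 × 0.948 = 39945
20–29: 24234 × 0.952 = 23071
30–39: 39032 × 0.945 = 36885
40–49: 68985 × 0.948 = 65398
50–59: 93378 × 0.936 = 87402
60–69: 61776 × 0.943 = 58255
Net migration: 10–19 + 60 → 40005
End of period: [42396, 40005, 23071, 36885, 65398, 87402, 58255]
Period 3:
Births: 23071 × 0.268 = 6183  |  65398 × 0.342 = 22366 ⇒ total 28549
10–19: 42396 × 0.948 = 40191
20–29: 40005 × 0.952 = 38085
30–39: 23071 × 0.945 = 21802
40–49: 36885 × 0.948 = 34967
50–59: 65398 × 0.936 = 61213
60–69: 87402 × 0.943 = 82420
Net migration: 10–19 + 60 → 40251
End of period: [28549, 40251, 38085, 21802, 34967, 61213, 82420]
Total: 462000 → 307287; change = -154713; percentage change = -33.5%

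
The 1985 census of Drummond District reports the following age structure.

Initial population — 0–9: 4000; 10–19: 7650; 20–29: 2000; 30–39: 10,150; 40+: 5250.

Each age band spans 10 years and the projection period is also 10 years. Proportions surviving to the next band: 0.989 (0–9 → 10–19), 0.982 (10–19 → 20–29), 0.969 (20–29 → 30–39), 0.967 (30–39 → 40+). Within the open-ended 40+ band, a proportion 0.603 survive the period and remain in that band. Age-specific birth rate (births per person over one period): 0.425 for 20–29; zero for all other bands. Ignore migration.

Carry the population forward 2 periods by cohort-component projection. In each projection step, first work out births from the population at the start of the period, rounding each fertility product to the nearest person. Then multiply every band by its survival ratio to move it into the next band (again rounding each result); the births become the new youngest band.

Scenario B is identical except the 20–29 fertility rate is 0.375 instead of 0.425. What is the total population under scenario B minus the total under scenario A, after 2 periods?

Call the bands 1 to 5, youngest first.
Period 1:
Births: 2000 * 0.425 = 850
Band 2: 4000 * 0.989 = 3956
Band 3: 7650 * 0.982 = 7512
Band 4: 2000 * 0.969 = 1938
Band 5: 10150 * 0.967 + 5250 * 0.603 = 9815 + 3166 = 12981
Giving 850 / 3956 / 7512 / 1938 / 12981.
Period 2:
Births: 7512 * 0.425 = 3193
Band 2: 850 * 0.989 = 841
Band 3: 3956 * 0.982 = 3885
Band 4: 7512 * 0.969 = 7279
Band 5: 1938 * 0.967 + 12981 * 0.603 = 1874 + 7828 = 9702
Giving 3193 / 841 / 3885 / 7279 / 9702.
Scenario A total after 2 periods: 24900
Scenario B projection —
Period 1:
Births: 2000 * 0.375 = 750
Band 2: 4000 * 0.989 = 3956
Band 3: 7650 * 0.982 = 7512
Band 4: 2000 * 0.969 = 1938
Band 5: 10150 * 0.967 + 5250 * 0.603 = 9815 + 3166 = 12981
Giving 750 / 3956 / 7512 / 1938 / 12981.
Period 2:
Births: 7512 * 0.375 = 2817
Band 2: 750 * 0.989 = 742
Band 3: 3956 * 0.982 = 3885
Band 4: 7512 * 0.969 = 7279
Band 5: 1938 * 0.967 + 12981 * 0.603 = 1874 + 7828 = 9702
Giving 2817 / 742 / 3885 / 7279 / 9702.
Scenario B total after 2 periods: 24425
Difference B − A = 24425 − 24900 = -475

-475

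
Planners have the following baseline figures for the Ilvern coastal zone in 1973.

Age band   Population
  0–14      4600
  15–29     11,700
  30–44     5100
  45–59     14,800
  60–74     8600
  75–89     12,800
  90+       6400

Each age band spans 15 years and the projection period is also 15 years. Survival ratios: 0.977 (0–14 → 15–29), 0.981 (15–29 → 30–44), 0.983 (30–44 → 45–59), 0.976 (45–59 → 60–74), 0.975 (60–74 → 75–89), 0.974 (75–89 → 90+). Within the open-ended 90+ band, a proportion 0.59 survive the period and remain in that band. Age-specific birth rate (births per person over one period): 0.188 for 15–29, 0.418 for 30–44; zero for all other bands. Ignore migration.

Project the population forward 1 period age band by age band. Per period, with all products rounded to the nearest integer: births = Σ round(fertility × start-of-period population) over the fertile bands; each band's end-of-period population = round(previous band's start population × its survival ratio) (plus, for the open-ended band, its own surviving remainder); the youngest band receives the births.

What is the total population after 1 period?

64390

Let group 1 be 0–14 through group 7 = 90+.
— Period 1 —
Births: 11700 × 0.188 = 2200 ; 5100 × 0.418 = 2132 — total 4332
Group 2: 4600 × 0.977 = 4494
Group 3: 11700 × 0.981 = 11478
Group 4: 5100 × 0.983 = 5013
Group 5: 14800 × 0.976 = 14445
Group 6: 8600 × 0.975 = 8385
Group 7: 12800 × 0.974 + 6400 × 0.59 = 12467 + 3776 = 16243
End of period: [4332, 4494, 11478, 5013, 14445, 8385, 16243]
Total after period 1: 4332 + 4494 + 11478 + 5013 + 14445 + 8385 + 16243 = 64390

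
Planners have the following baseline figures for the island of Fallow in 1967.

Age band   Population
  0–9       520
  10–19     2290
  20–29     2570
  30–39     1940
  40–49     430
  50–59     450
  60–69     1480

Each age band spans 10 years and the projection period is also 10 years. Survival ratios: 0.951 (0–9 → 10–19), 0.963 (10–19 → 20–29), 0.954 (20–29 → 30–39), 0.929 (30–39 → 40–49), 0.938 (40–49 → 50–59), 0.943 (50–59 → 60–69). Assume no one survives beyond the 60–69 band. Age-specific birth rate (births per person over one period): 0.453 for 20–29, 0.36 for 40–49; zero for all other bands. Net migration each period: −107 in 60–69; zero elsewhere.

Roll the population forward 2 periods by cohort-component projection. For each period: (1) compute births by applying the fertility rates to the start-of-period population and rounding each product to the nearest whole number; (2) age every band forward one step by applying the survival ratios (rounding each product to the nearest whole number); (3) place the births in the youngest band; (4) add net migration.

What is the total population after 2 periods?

Period 1.
Births: 2570 × 0.453 = 1164 ; 430 × 0.36 = 155 → 1319
10–19: 520 × 0.951 = 495
20–29: 2290 × 0.963 = 2205
30–39: 2570 × 0.954 = 2452
40–49: 1940 × 0.929 = 1802
50–59: 430 × 0.938 = 403
60–69: 450 × 0.943 = 424
Net migration: 60–69 − 107 → 317
→ [1319, 495, 2205, 2452, 1802, 403, 317]
Period 2.
Births: 2205 × 0.453 = 999 ; 1802 × 0.36 = 649 → 1648
10–19: 1319 × 0.951 = 1254
20–29: 495 × 0.963 = 477
30–39: 2205 × 0.954 = 2104
40–49: 2452 × 0.929 = 2278
50–59: 1802 × 0.938 = 1690
60–69: 403 × 0.943 = 380
Net migration: 60–69 − 107 → 273
→ [1648, 1254, 477, 2104, 2278, 1690, 273]
Total after period 2: 1648 + 1254 + 477 + 2104 + 2278 + 1690 + 273 = 9724

9724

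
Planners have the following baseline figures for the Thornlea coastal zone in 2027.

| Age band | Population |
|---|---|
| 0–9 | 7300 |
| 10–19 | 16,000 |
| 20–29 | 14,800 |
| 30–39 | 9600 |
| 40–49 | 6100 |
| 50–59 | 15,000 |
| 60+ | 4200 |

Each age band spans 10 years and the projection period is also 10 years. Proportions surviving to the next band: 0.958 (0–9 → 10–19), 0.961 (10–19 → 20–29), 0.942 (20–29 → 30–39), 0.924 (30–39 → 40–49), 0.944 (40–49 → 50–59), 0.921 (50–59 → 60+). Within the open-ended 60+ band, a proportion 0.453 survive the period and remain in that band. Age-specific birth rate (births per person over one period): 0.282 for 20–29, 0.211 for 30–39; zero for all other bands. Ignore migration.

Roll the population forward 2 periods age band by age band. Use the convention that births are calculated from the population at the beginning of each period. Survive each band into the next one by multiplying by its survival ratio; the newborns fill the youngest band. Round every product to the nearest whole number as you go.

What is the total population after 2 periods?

68100

[period 1]
Births: 14800 × 0.282 = 4174, 9600 × 0.211 = 2026 ⇒ total 6200
10–19: 7300 × 0.958 = 6993
20–29: 16000 × 0.961 = 15376
30–39: 14800 × 0.942 = 13942
40–49: 9600 × 0.924 = 8870
50–59: 6100 × 0.944 = 5758
60+: 15000 × 0.921 + 4200 × 0.453 = 13815 + 1903 = 15718
Giving 6200 / 6993 / 15376 / 13942 / 8870 / 5758 / 15718.
[period 2]
Births: 15376 × 0.282 = 4336, 13942 × 0.211 = 2942 ⇒ total 7278
10–19: 6200 × 0.958 = 5940
20–29: 6993 × 0.961 = 6720
30–39: 15376 × 0.942 = 14484
40–49: 13942 × 0.924 = 12882
50–59: 8870 × 0.944 = 8373
60+: 5758 × 0.921 + 15718 × 0.453 = 5303 + 7120 = 12423
Giving 7278 / 5940 / 6720 / 14484 / 12882 / 8373 / 12423.
Total after period 2: 7278 + 5940 + 6720 + 14484 + 12882 + 8373 + 12423 = 68100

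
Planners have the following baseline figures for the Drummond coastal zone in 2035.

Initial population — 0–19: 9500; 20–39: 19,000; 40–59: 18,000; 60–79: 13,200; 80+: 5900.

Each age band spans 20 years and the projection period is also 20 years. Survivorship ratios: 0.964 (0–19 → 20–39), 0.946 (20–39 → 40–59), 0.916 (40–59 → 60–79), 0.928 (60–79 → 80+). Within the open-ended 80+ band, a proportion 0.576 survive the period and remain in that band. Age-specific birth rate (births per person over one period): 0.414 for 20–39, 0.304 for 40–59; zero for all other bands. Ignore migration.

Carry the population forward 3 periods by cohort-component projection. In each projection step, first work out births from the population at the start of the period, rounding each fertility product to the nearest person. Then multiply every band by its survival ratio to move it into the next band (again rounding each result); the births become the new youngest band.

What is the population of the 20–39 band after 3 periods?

(Groups numbered youngest = 1 to oldest = 5.)
Period 1:
Births: 19000 * 0.414 = 7866, 18000 * 0.304 = 5472 ⇒ total 13338
Group 2: 9500 * 0.964 = 9158
Group 3: 19000 * 0.946 = 17974
Group 4: 18000 * 0.916 = 16488
Group 5: 13200 * 0.928 + 5900 * 0.576 = 12250 + 3398 = 15648
Giving 13338 / 9158 / 17974 / 16488 / 15648.
Period 2:
Births: 9158 * 0.414 = 3791, 17974 * 0.304 = 5464 ⇒ total 9255
Group 2: 13338 * 0.964 = 12858
Group 3: 9158 * 0.946 = 8663
Group 4: 17974 * 0.916 = 16464
Group 5: 16488 * 0.928 + 15648 * 0.576 = 15301 + 9013 = 24314
Giving 9255 / 12858 / 8663 / 16464 / 24314.
Period 3:
Births: 12858 * 0.414 = 5323, 8663 * 0.304 = 2634 ⇒ total 7957
Group 2: 9255 * 0.964 = 8922
Group 3: 12858 * 0.946 = 12164
Group 4: 8663 * 0.916 = 7935
Group 5: 16464 * 0.928 + 24314 * 0.576 = 15279 + 14005 = 29284
Giving 7957 / 8922 / 12164 / 7935 / 29284.

8922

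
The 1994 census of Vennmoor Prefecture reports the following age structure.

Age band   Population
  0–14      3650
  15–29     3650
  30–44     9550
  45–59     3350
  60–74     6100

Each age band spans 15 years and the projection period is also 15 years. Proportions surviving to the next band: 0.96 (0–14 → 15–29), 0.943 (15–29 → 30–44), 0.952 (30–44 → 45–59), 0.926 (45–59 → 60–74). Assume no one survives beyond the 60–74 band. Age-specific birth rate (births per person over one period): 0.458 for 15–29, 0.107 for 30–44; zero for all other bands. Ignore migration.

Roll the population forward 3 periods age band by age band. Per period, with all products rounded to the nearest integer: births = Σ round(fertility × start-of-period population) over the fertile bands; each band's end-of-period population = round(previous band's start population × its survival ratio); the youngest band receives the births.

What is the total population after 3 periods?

After projecting period 1:
Births: 3650 * 0.458 = 1672 ; 9550 * 0.107 = 1022 ⇒ total 2694
15–29: 3650 * 0.96 = 3504
30–44: 3650 * 0.943 = 3442
45–59: 9550 * 0.952 = 9092
60–74: 3350 * 0.926 = 3102
End of period: [2694, 3504, 3442, 9092, 3102]
After projecting period 2:
Births: 3504 * 0.458 = 1605 ; 3442 * 0.107 = 368 ⇒ total 1973
15–29: 2694 * 0.96 = 2586
30–44: 3504 * 0.943 = 3304
45–59: 3442 * 0.952 = 3277
60–74: 9092 * 0.926 = 8419
End of period: [1973, 2586, 3304, 3277, 8419]
After projecting period 3:
Births: 2586 * 0.458 = 1184 ; 3304 * 0.107 = 354 ⇒ total 1538
15–29: 1973 * 0.96 = 1894
30–44: 2586 * 0.943 = 2439
45–59: 3304 * 0.952 = 3145
60–74: 3277 * 0.926 = 3035
End of period: [1538, 1894, 2439, 3145, 3035]
Total after period 3: 1538 + 1894 + 2439 + 3145 + 3035 = 12051

12051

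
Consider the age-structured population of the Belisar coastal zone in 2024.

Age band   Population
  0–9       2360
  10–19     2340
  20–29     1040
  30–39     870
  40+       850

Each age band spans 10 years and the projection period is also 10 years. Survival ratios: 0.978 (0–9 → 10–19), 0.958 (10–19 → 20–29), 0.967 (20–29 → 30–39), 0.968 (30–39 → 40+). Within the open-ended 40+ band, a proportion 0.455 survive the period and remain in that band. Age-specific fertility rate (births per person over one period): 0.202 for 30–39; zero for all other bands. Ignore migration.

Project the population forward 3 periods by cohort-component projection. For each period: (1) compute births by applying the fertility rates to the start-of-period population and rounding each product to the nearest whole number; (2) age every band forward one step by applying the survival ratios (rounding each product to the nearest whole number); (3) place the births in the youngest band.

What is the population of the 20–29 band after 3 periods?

Period 1.
Births: 870 × 0.202 = 176
10–19: 2360 × 0.978 = 2308
20–29: 2340 × 0.958 = 2242
30–39: 1040 × 0.967 = 1006
40+: 870 × 0.968 + 850 × 0.455 = 842 + 387 = 1229
Population now: 0–9=176, 10–19=2308, 20–29=2242, 30–39=1006, 40+=1229
Period 2.
Births: 1006 × 0.202 = 203
10–19: 176 × 0.978 = 172
20–29: 2308 × 0.958 = 2211
30–39: 2242 × 0.967 = 2168
40+: 1006 × 0.968 + 1229 × 0.455 = 974 + 559 = 1533
Population now: 0–9=203, 10–19=172, 20–29=2211, 30–39=2168, 40+=1533
Period 3.
Births: 2168 × 0.202 = 438
10–19: 203 × 0.978 = 199
20–29: 172 × 0.958 = 165
30–39: 2211 × 0.967 = 2138
40+: 2168 × 0.968 + 1533 × 0.455 = 2099 + 698 = 2797
Population now: 0–9=438, 10–19=199, 20–29=165, 30–39=2138, 40+=2797

165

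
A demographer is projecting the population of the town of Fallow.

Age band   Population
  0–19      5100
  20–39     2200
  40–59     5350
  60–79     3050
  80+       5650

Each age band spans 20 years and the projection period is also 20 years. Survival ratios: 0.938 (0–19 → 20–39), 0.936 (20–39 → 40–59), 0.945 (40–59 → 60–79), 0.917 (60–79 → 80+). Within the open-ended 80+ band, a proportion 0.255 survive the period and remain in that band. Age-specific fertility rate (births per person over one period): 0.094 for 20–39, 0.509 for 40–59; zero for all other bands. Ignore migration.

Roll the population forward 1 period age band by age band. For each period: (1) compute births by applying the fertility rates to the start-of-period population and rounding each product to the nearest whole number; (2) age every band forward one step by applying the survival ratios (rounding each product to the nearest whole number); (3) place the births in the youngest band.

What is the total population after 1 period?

(Groups numbered youngest = 1 to oldest = 5.)
Period 1.
Births: 2200 × 0.094 = 207  |  5350 × 0.509 = 2723 ⇒ total 2930
Group 2: 5100 × 0.938 = 4784
Group 3: 2200 × 0.936 = 2059
Group 4: 5350 × 0.945 = 5056
Group 5: 3050 × 0.917 + 5650 × 0.255 = 2797 + 1441 = 4238
Giving 2930 / 4784 / 2059 / 5056 / 4238.
Total after period 1: 2930 + 4784 + 2059 + 5056 + 4238 = 19067

19067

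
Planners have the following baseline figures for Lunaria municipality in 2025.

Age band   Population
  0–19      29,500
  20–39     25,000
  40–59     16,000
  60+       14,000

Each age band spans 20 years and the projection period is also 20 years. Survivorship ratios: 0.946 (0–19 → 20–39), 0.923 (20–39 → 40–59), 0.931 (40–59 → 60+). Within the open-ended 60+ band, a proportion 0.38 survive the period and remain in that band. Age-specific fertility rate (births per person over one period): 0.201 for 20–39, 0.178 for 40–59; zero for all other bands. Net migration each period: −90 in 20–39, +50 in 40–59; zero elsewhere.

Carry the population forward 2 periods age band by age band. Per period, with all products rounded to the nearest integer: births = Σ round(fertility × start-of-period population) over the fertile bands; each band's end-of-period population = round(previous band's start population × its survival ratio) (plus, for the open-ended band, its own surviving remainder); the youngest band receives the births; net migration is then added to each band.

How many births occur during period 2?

9707

Numbering the bands 1..4 from youngest to oldest:
— Period 1 —
Births: 25000 × 0.201 = 5025, 16000 × 0.178 = 2848 → total 7873
Band 2: 29500 × 0.946 = 27907
Band 3: 25000 × 0.923 = 23075
Band 4: 16000 × 0.931 + 14000 × 0.38 = 14896 + 5320 = 20216
Net migration: Band 2 − 90 → 27817; Band 3 + 50 → 23125
→ [7873, 27817, 23125, 20216]
— Period 2 —
Births: 27817 × 0.201 = 5591, 23125 × 0.178 = 4116 → total 9707
Band 2: 7873 × 0.946 = 7448
Band 3: 27817 × 0.923 = 25675
Band 4: 23125 × 0.931 + 20216 × 0.38 = 21529 + 7682 = 29211
Net migration: Band 2 − 90 → 7358; Band 3 + 50 → 25725
→ [9707, 7358, 25725, 29211]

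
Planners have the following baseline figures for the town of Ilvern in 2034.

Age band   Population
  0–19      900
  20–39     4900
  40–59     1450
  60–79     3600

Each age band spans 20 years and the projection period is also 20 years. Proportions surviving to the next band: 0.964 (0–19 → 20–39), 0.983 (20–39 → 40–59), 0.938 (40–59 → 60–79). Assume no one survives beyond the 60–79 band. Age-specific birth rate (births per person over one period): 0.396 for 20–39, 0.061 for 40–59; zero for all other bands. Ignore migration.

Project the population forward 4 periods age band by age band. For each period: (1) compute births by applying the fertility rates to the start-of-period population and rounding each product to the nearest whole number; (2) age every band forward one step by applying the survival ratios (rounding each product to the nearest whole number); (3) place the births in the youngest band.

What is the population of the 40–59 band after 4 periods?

605

— Period 1 —
Births: 4900 * 0.396 = 1940, 1450 * 0.061 = 88 → total 2028
20–39: 900 * 0.964 = 868
40–59: 4900 * 0.983 = 4817
60–79: 1450 * 0.938 = 1360
Giving 2028 / 868 / 4817 / 1360.
— Period 2 —
Births: 868 * 0.396 = 344, 4817 * 0.061 = 294 → total 638
20–39: 2028 * 0.964 = 1955
40–59: 868 * 0.983 = 853
60–79: 4817 * 0.938 = 4518
Giving 638 / 1955 / 853 / 4518.
— Period 3 —
Births: 1955 * 0.396 = 774, 853 * 0.061 = 52 → total 826
20–39: 638 * 0.964 = 615
40–59: 1955 * 0.983 = 1922
60–79: 853 * 0.938 = 800
Giving 826 / 615 / 1922 / 800.
— Period 4 —
Births: 615 * 0.396 = 244, 1922 * 0.061 = 117 → total 361
20–39: 826 * 0.964 = 796
40–59: 615 * 0.983 = 605
60–79: 1922 * 0.938 = 1803
Giving 361 / 796 / 605 / 1803.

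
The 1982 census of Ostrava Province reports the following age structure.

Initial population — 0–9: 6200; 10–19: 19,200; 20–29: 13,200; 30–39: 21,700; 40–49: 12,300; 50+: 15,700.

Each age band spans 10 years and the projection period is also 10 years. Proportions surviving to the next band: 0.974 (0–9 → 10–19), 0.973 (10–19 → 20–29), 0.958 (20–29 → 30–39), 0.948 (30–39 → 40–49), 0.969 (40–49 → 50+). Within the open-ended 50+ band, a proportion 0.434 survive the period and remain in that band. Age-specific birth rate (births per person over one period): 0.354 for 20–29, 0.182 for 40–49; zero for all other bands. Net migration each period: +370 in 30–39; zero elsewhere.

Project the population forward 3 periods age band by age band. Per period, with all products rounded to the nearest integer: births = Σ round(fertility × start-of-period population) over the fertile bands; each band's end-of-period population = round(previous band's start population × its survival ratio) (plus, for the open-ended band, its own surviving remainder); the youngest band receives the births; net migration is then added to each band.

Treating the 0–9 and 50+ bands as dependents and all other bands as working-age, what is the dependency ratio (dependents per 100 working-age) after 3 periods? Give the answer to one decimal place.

71.2

— Period 1 —
Births: 13200 * 0.354 = 4673 ; 12300 * 0.182 = 2239 ⇒ total 6912
10–19: 6200 * 0.974 = 6039
20–29: 19200 * 0.973 = 18682
30–39: 13200 * 0.958 = 12646
40–49: 21700 * 0.948 = 20572
50+: 12300 * 0.969 + 15700 * 0.434 = 11919 + 6814 = 18733
Net migration: 30–39 + 370 → 13016
Giving 6912 / 6039 / 18682 / 13016 / 20572 / 18733.
— Period 2 —
Births: 18682 * 0.354 = 6613 ; 20572 * 0.182 = 3744 ⇒ total 10357
10–19: 6912 * 0.974 = 6732
20–29: 6039 * 0.973 = 5876
30–39: 18682 * 0.958 = 17897
40–49: 13016 * 0.948 = 12339
50+: 20572 * 0.969 + 18733 * 0.434 = 19934 + 8130 = 28064
Net migration: 30–39 + 370 → 18267
Giving 10357 / 6732 / 5876 / 18267 / 12339 / 28064.
— Period 3 —
Births: 5876 * 0.354 = 2080 ; 12339 * 0.182 = 2246 ⇒ total 4326
10–19: 10357 * 0.974 = 10088
20–29: 6732 * 0.973 = 6550
30–39: 5876 * 0.958 = 5629
40–49: 18267 * 0.948 = 17317
50+: 12339 * 0.969 + 28064 * 0.434 = 11956 + 12180 = 24136
Net migration: 30–39 + 370 → 5999
Giving 4326 / 10088 / 6550 / 5999 / 17317 / 24136.
Dependents (band 0–9 + band 50+) = 4326 + 24136 = 28462; working-age = 39954; ratio = 28462/39954 × 100 = 71.2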